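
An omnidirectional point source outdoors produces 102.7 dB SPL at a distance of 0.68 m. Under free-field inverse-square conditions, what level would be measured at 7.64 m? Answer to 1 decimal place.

81.7 dB SPL

Inverse-square spreading gives ΔL = −20·log₁₀(d₂/d₁).
ΔL = −20·log₁₀(7.64/0.68) = -21.01 dB, so L₂ = 102.7 + (-21.01) = 81.7 dB SPL.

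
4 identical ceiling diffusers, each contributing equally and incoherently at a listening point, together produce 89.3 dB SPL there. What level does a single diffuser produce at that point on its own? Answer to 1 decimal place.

4 equal incoherent sources add 10·log₁₀(4) = 6.02 dB over one source.
L_one = 89.3 − 6.02 = 83.3 dB SPL.

83.3 dB SPL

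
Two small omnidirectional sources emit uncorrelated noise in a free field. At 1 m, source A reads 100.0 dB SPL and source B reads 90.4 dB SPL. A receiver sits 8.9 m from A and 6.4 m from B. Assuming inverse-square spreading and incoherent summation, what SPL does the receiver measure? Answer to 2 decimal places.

At the listener: L_A = 100.0 − 20·log₁₀(8.9) = 81.012 dB; L_B = 90.4 − 20·log₁₀(6.4) = 74.276 dB.
Combined: 10·log₁₀(10^(81.012/10)+10^(74.276/10)) = 81.85 dB SPL.

81.85 dB SPL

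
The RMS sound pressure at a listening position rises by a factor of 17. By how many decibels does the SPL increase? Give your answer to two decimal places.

SPL change from a pressure ratio uses the 20·log₁₀ form:
20·log₁₀(17) = 24.61 dB.

24.61 dB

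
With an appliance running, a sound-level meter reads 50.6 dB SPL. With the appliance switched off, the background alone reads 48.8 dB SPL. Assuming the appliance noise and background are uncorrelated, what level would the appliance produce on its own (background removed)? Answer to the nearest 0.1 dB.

Background correction is a power subtraction:
L_src = 10·log₁₀(10^(50.6/10) − 10^(48.8/10)) = 10·log₁₀(38960) = 45.9 dB SPL.

45.9 dB SPL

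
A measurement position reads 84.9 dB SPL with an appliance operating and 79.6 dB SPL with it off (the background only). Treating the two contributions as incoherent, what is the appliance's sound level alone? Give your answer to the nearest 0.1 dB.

Remove the background by subtracting linear intensities:
L_src = 10·log₁₀(10^(84.9/10) − 10^(79.6/10)) = 10·log₁₀(217800000) = 83.4 dB SPL.

83.4 dB SPL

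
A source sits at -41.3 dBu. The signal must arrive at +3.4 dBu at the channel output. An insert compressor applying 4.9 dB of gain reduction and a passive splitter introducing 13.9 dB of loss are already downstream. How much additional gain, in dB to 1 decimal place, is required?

The required make-up gain is the shortfall in the dB sum.
G = +3.4 − (-41.3) + 4.9 + 13.9 = 63.5 dB.

63.5 dB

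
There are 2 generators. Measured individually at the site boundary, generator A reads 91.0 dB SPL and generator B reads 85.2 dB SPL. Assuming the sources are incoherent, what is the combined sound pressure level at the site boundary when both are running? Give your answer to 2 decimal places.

Uncorrelated sources add in intensity (power), not in dB.
L_total = 10·log₁₀(10^(91.0/10) + 10^(85.2/10)) = 10·log₁₀(1590000000) = 92.01 dB SPL.

92.01 dB SPL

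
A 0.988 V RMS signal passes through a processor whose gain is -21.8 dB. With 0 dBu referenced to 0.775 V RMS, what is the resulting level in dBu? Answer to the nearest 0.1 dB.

Input level: 20·log₁₀(0.988/0.775) = 2.11 dBu.
Output: 2.11 − 21.8 = -19.7 dBu.

-19.7 dBu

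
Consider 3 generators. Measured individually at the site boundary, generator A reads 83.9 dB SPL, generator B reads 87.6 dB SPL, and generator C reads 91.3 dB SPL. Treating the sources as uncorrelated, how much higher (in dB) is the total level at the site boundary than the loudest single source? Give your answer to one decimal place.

Incoherent sources sum as intensities:
L_total = 10·log₁₀(10^(83.9/10) + 10^(87.6/10) + 10^(91.3/10)) = 93.36 dB SPL.
Excess over the loudest (91.3 dB): 93.36 − 91.3 = 2.1 dB.

2.1 dB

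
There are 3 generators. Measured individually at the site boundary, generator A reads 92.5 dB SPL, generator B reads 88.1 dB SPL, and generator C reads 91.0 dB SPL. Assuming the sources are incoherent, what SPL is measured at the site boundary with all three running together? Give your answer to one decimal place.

95.7 dB SPL

Incoherent sources sum as intensities:
L_total = 10·log₁₀(10^(92.5/10) + 10^(88.1/10) + 10^(91.0/10)) = 10·log₁₀(3683000000) = 95.7 dB SPL.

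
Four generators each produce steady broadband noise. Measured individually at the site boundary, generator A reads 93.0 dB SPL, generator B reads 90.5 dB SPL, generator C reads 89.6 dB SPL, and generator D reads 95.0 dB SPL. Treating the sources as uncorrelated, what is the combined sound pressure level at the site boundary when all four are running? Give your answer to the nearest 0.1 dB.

Uncorrelated sources add in intensity (power), not in dB.
L_total = 10·log₁₀(10^(93.0/10) + 10^(90.5/10) + 10^(89.6/10) + 10^(95.0/10)) = 10·log₁₀(7192000000) = 98.6 dB SPL.

98.6 dB SPL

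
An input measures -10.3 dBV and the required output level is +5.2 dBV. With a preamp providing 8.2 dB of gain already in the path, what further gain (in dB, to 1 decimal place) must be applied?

7.3 dB

The required make-up gain is the shortfall in the dB sum.
G = +5.2 − (-10.3) − 8.2 = 7.3 dB.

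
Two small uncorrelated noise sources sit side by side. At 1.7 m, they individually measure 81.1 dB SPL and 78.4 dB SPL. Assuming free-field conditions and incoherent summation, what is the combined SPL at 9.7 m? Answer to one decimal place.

Combined at 1.7 m: 10·log₁₀(10^(81.1/10)+10^(78.4/10)) = 82.97 dB SPL.
Then apply −20·log₁₀(9.7/1.7) = -15.13 dB → 67.8 dB SPL.

67.8 dB SPL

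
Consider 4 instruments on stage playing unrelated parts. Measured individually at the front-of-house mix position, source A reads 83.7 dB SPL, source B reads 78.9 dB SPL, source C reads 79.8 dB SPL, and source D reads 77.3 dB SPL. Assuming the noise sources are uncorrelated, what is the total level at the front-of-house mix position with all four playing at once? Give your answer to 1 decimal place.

86.6 dB SPL

Add the sources as powers (linear), then convert back to dB:
L_total = 10·log₁₀(10^(83.7/10) + 10^(78.9/10) + 10^(79.8/10) + 10^(77.3/10)) = 10·log₁₀(461300000) = 86.6 dB SPL.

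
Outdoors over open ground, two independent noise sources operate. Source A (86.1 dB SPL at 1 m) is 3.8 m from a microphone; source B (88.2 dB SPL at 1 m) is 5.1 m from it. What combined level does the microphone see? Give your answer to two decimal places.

77.29 dB SPL

At the listener: L_A = 86.1 − 20·log₁₀(3.8) = 74.504 dB; L_B = 88.2 − 20·log₁₀(5.1) = 74.049 dB.
Combined: 10·log₁₀(10^(74.504/10)+10^(74.049/10)) = 77.29 dB SPL.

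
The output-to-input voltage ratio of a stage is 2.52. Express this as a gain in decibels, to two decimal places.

8.03 dB

Voltage ratio → dB uses the 20·log₁₀ form:
20·log₁₀(2.52) = 8.03 dB.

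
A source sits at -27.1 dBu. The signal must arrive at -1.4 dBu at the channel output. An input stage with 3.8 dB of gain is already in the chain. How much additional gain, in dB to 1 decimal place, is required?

21.9 dB

The required make-up gain is the shortfall in the dB sum.
G = -1.4 − (-27.1) − 3.8 = 21.9 dB.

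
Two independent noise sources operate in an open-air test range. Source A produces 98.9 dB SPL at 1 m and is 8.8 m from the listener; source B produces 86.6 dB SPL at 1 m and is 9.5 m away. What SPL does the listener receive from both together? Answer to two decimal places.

80.22 dB SPL

At the listener: L_A = 98.9 − 20·log₁₀(8.8) = 80.010 dB; L_B = 86.6 − 20·log₁₀(9.5) = 67.046 dB.
Combined: 10·log₁₀(10^(80.010/10)+10^(67.046/10)) = 80.22 dB SPL.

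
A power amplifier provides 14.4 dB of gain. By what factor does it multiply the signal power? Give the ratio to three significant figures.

27.5

Power ratio = 10^(dB/10).
10^(14.4/10) = 10^(1.440) = 27.5.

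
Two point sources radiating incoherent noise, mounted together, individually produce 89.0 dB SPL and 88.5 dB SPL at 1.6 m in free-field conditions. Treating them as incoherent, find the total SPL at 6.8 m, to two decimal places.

Combined at 1.6 m: 10·log₁₀(10^(89.0/10)+10^(88.5/10)) = 91.767 dB SPL.
Then apply −20·log₁₀(6.8/1.6) = -12.568 dB → 79.20 dB SPL.

79.20 dB SPL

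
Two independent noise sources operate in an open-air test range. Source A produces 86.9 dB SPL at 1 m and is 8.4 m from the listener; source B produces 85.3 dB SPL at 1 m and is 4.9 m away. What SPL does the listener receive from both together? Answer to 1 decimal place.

73.2 dB SPL

At the listener: L_A = 86.9 − 20·log₁₀(8.4) = 68.41 dB; L_B = 85.3 − 20·log₁₀(4.9) = 71.50 dB.
Combined: 10·log₁₀(10^(68.41/10)+10^(71.50/10)) = 73.2 dB SPL.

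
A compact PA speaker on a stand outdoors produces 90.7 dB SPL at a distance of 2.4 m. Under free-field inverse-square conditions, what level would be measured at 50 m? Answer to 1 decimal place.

64.3 dB SPL

Inverse-square spreading gives ΔL = −20·log₁₀(d₂/d₁).
ΔL = −20·log₁₀(50/2.4) = -26.38 dB, so L₂ = 90.7 + (-26.38) = 64.3 dB SPL.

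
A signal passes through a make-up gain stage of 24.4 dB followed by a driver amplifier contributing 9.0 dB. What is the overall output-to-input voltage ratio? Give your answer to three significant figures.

Net gain = 24.4 + 9.0 = 33.4 dB.
Voltage ratio = 10^(33.4/20) = 46.8.

46.8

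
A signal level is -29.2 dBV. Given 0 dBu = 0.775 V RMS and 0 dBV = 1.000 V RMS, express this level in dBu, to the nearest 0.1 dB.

-27.0 dBu

The offset between the scales is 20·log₁₀(0.775/1.000) = −2.214 dB.
So dBu = -29.2 + 2.214 = -27.0 dBu.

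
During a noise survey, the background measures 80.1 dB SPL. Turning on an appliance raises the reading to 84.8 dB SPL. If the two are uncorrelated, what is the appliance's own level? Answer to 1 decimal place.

Background correction is a power subtraction:
L_src = 10·log₁₀(10^(84.8/10) − 10^(80.1/10)) = 10·log₁₀(199700000) = 83.0 dB SPL.

83.0 dB SPL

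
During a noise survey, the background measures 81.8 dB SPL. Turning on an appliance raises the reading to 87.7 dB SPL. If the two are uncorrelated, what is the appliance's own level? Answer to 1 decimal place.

86.4 dB SPL

Subtract intensities: L_src = 10·log₁₀(10^(L_total/10) − 10^(L_bg/10)).
L_src = 10·log₁₀(10^(87.7/10) − 10^(81.8/10)) = 10·log₁₀(437500000) = 86.4 dB SPL.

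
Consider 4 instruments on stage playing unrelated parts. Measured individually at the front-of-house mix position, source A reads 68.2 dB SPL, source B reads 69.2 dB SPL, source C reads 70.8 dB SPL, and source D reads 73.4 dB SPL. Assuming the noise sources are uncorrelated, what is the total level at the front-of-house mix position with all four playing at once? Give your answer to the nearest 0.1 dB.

76.9 dB SPL

Uncorrelated sources add in intensity (power), not in dB.
L_total = 10·log₁₀(10^(68.2/10) + 10^(69.2/10) + 10^(70.8/10) + 10^(73.4/10)) = 10·log₁₀(48820000) = 76.9 dB SPL.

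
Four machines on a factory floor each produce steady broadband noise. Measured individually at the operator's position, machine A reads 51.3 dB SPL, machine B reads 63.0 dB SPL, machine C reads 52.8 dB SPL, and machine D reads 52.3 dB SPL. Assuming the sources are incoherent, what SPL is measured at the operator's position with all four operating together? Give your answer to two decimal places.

Incoherent sources sum as intensities:
L_total = 10·log₁₀(10^(51.3/10) + 10^(63.0/10) + 10^(52.8/10) + 10^(52.3/10)) = 10·log₁₀(2491000) = 63.96 dB SPL.

63.96 dB SPL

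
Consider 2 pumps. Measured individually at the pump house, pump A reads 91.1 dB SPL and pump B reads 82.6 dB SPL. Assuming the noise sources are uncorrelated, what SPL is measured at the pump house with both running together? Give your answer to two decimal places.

Uncorrelated sources add in intensity (power), not in dB.
L_total = 10·log₁₀(10^(91.1/10) + 10^(82.6/10)) = 10·log₁₀(1470000000) = 91.67 dB SPL.

91.67 dB SPL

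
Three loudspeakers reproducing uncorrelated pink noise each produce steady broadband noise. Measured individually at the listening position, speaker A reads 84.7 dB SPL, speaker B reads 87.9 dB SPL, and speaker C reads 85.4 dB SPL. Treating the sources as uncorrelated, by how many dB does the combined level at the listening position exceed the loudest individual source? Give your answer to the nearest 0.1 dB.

Add the sources as powers (linear), then convert back to dB:
L_total = 10·log₁₀(10^(84.7/10) + 10^(87.9/10) + 10^(85.4/10)) = 91.00 dB SPL.
Excess over the loudest (87.9 dB): 91.00 − 87.9 = 3.1 dB.

3.1 dB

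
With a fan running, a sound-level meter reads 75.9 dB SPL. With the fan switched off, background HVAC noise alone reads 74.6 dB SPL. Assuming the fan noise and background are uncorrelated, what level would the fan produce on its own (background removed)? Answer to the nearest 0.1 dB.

Background correction is a power subtraction:
L_src = 10·log₁₀(10^(75.9/10) − 10^(74.6/10)) = 10·log₁₀(10060000) = 70.0 dB SPL.

70.0 dB SPL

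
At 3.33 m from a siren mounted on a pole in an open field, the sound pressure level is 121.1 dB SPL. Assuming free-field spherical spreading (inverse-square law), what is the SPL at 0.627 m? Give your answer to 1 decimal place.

135.6 dB SPL

Inverse-square spreading gives ΔL = −20·log₁₀(d₂/d₁).
ΔL = −20·log₁₀(0.627/3.33) = 14.50 dB, so L₂ = 121.1 + (14.50) = 135.6 dB SPL.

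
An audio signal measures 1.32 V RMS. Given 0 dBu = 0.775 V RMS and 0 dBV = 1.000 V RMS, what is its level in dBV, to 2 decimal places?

dBV = 20·log₁₀(V / 1.000 V).
20·log₁₀(1.32/1.000) = +2.41 dBV.

+2.41 dBV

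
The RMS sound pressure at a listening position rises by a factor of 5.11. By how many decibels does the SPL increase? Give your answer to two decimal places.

14.17 dB

Sound pressure is an amplitude quantity: ΔL = 20·log₁₀(p₂/p₁).
20·log₁₀(5.11) = 14.17 dB.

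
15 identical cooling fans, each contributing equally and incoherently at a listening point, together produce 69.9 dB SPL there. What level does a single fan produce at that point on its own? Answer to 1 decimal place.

15 equal incoherent sources add 10·log₁₀(15) = 11.76 dB over one source.
L_one = 69.9 − 11.76 = 58.1 dB SPL.

58.1 dB SPL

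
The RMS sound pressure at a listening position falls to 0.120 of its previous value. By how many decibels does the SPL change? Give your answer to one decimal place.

Sound pressure is an amplitude quantity: ΔL = 20·log₁₀(p₂/p₁).
20·log₁₀(0.120) = -18.4 dB.

-18.4 dB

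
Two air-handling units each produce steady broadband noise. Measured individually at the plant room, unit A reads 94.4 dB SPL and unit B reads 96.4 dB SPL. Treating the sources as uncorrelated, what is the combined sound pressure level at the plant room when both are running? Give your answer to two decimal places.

Add the sources as powers (linear), then convert back to dB:
L_total = 10·log₁₀(10^(94.4/10) + 10^(96.4/10)) = 10·log₁₀(7119000000) = 98.52 dB SPL.

98.52 dB SPL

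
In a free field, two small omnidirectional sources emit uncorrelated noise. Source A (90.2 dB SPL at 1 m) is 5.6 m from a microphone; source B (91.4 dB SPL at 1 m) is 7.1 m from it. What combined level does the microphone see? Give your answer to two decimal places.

77.84 dB SPL

At the listener: L_A = 90.2 − 20·log₁₀(5.6) = 75.236 dB; L_B = 91.4 − 20·log₁₀(7.1) = 74.375 dB.
Combined: 10·log₁₀(10^(75.236/10)+10^(74.375/10)) = 77.84 dB SPL.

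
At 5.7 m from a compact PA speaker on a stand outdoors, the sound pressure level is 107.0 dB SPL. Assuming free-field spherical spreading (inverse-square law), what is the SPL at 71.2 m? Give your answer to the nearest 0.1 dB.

85.1 dB SPL

Free-field point source: level drops by 20·log₁₀ of the distance ratio.
ΔL = −20·log₁₀(71.2/5.7) = -21.93 dB, so L₂ = 107.0 + (-21.93) = 85.1 dB SPL.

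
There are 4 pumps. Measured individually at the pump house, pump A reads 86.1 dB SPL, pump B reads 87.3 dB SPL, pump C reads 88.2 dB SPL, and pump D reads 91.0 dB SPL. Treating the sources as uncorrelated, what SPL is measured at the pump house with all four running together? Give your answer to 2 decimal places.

94.57 dB SPL

Add the sources as powers (linear), then convert back to dB:
L_total = 10·log₁₀(10^(86.1/10) + 10^(87.3/10) + 10^(88.2/10) + 10^(91.0/10)) = 10·log₁₀(2864000000) = 94.57 dB SPL.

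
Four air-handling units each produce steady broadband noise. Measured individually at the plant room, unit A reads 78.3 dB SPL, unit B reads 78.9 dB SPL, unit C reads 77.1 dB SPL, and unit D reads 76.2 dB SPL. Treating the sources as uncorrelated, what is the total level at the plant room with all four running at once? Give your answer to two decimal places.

83.77 dB SPL

Incoherent sources sum as intensities:
L_total = 10·log₁₀(10^(78.3/10) + 10^(78.9/10) + 10^(77.1/10) + 10^(76.2/10)) = 10·log₁₀(238200000) = 83.77 dB SPL.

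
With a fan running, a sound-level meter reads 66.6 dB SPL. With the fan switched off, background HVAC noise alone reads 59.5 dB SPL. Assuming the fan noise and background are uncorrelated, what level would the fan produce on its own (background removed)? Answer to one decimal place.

65.7 dB SPL

Remove the background by subtracting linear intensities:
L_src = 10·log₁₀(10^(66.6/10) − 10^(59.5/10)) = 10·log₁₀(3680000) = 65.7 dB SPL.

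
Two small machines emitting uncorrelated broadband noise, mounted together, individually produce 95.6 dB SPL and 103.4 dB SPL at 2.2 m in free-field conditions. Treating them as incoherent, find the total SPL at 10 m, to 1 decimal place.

Combined at 2.2 m: 10·log₁₀(10^(95.6/10)+10^(103.4/10)) = 104.07 dB SPL.
Then apply −20·log₁₀(10/2.2) = -13.15 dB → 90.9 dB SPL.

90.9 dB SPL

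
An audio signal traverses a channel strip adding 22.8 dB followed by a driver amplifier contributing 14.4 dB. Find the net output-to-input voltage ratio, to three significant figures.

72.4

Net gain = 22.8 + 14.4 = 37.2 dB.
Voltage ratio = 10^(37.2/20) = 72.4.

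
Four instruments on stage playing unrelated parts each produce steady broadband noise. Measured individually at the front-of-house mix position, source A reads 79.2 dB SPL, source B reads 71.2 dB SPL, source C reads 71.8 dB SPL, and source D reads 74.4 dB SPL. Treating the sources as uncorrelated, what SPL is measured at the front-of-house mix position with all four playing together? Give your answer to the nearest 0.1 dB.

Add the sources as powers (linear), then convert back to dB:
L_total = 10·log₁₀(10^(79.2/10) + 10^(71.2/10) + 10^(71.8/10) + 10^(74.4/10)) = 10·log₁₀(139000000) = 81.4 dB SPL.

81.4 dB SPL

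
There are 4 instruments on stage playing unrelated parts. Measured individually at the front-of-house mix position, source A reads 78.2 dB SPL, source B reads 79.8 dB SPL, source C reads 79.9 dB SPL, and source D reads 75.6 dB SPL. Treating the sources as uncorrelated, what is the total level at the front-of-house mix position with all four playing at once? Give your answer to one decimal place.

Incoherent sources sum as intensities:
L_total = 10·log₁₀(10^(78.2/10) + 10^(79.8/10) + 10^(79.9/10) + 10^(75.6/10)) = 10·log₁₀(295600000) = 84.7 dB SPL.

84.7 dB SPL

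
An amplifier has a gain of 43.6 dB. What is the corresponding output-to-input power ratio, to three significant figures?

Power ratio = 10^(dB/10).
10^(43.6/10) = 10^(4.360) = 22900.

22900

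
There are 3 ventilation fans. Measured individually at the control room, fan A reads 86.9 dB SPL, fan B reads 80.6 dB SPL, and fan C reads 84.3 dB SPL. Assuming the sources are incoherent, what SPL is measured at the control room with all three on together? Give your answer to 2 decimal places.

89.41 dB SPL

Add the sources as powers (linear), then convert back to dB:
L_total = 10·log₁₀(10^(86.9/10) + 10^(80.6/10) + 10^(84.3/10)) = 10·log₁₀(873700000) = 89.41 dB SPL.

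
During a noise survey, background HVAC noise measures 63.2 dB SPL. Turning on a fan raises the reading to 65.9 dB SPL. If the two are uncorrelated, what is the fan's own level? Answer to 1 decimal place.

Background correction is a power subtraction:
L_src = 10·log₁₀(10^(65.9/10) − 10^(63.2/10)) = 10·log₁₀(1801000) = 62.6 dB SPL.

62.6 dB SPL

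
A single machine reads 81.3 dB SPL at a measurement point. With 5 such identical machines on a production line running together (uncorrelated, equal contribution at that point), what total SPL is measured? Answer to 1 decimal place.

5 equal incoherent sources raise the level by 10·log₁₀(5) = 6.99 dB.
L_total = 81.3 + 6.99 = 88.3 dB SPL.

88.3 dB SPL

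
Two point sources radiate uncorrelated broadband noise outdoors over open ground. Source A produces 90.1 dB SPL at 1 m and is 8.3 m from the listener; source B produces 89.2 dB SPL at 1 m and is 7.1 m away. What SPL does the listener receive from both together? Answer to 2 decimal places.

74.96 dB SPL

At the listener: L_A = 90.1 − 20·log₁₀(8.3) = 71.718 dB; L_B = 89.2 − 20·log₁₀(7.1) = 72.175 dB.
Combined: 10·log₁₀(10^(71.718/10)+10^(72.175/10)) = 74.96 dB SPL.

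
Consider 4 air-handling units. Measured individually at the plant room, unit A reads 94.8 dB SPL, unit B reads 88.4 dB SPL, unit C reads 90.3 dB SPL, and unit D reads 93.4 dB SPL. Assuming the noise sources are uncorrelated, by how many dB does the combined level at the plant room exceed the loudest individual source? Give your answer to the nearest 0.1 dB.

Add the sources as powers (linear), then convert back to dB:
L_total = 10·log₁₀(10^(94.8/10) + 10^(88.4/10) + 10^(90.3/10) + 10^(93.4/10)) = 98.43 dB SPL.
Excess over the loudest (94.8 dB): 98.43 − 94.8 = 3.6 dB.

3.6 dB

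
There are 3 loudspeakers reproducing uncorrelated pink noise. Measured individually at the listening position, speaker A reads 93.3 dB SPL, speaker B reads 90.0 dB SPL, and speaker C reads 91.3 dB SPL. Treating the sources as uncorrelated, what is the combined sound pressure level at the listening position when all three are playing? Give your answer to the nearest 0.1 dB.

Incoherent sources sum as intensities:
L_total = 10·log₁₀(10^(93.3/10) + 10^(90.0/10) + 10^(91.3/10)) = 10·log₁₀(4487000000) = 96.5 dB SPL.

96.5 dB SPL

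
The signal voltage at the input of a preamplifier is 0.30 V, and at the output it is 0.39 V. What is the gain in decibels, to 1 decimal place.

2.3 dB

Voltage is an amplitude quantity, so gain = 20·log₁₀(V_out/V_in).
20·log₁₀(0.39/0.30) = 20·log₁₀(1.300) = 2.3 dB.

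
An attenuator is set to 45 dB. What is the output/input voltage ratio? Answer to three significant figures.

0.00562

Voltage ratio = 10^(dB/20).
10^(-45/20) = 10^(-2.250) = 0.00562.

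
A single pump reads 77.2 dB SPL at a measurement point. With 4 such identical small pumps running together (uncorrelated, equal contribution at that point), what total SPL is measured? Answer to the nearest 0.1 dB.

4 equal incoherent sources raise the level by 10·log₁₀(4) = 6.02 dB.
L_total = 77.2 + 6.02 = 83.2 dB SPL.

83.2 dB SPL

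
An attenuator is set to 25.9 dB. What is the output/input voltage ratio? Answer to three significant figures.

0.0507

Voltage ratio = 10^(dB/20).
10^(-25.9/20) = 10^(-1.295) = 0.0507.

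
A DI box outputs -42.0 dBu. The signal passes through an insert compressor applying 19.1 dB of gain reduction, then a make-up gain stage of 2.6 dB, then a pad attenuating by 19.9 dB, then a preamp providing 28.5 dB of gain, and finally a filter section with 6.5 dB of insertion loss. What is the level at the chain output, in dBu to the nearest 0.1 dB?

-56.4 dBu

In dB, series stages simply add:
-42.0 − 19.1 + 2.6 − 19.9 + 28.5 − 6.5 = -56.4 dBu.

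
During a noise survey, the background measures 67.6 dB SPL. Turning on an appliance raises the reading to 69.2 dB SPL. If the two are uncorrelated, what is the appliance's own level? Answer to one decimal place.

64.1 dB SPL

Remove the background by subtracting linear intensities:
L_src = 10·log₁₀(10^(69.2/10) − 10^(67.6/10)) = 10·log₁₀(2563000) = 64.1 dB SPL.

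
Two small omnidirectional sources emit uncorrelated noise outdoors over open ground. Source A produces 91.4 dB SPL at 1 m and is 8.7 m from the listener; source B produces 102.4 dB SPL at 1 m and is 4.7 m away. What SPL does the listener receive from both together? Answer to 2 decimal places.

89.06 dB SPL

At the listener: L_A = 91.4 − 20·log₁₀(8.7) = 72.610 dB; L_B = 102.4 − 20·log₁₀(4.7) = 88.958 dB.
Combined: 10·log₁₀(10^(72.610/10)+10^(88.958/10)) = 89.06 dB SPL.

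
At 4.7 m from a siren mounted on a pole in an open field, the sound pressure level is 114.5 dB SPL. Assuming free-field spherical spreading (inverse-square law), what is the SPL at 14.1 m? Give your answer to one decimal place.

For a point source in a free field, ΔL = −20·log₁₀(d₂/d₁).
ΔL = −20·log₁₀(14.1/4.7) = -9.54 dB, so L₂ = 114.5 + (-9.54) = 105.0 dB SPL.

105.0 dB SPL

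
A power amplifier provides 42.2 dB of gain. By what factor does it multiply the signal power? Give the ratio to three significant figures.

16600

Power ratio = 10^(dB/10).
10^(42.2/10) = 10^(4.220) = 16600.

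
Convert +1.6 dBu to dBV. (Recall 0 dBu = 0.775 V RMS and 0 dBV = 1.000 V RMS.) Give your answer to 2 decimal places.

The offset between the scales is 20·log₁₀(0.775/1.000) = −2.214 dB.
So dBV = +1.6 − 2.214 = -0.61 dBV.

-0.61 dBV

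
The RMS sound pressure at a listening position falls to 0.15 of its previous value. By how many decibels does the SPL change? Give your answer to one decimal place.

-16.5 dB

Sound pressure is an amplitude quantity: ΔL = 20·log₁₀(p₂/p₁).
20·log₁₀(0.15) = -16.5 dB.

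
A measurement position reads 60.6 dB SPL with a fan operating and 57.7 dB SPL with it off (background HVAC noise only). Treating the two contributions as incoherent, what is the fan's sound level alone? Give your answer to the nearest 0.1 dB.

Background correction is a power subtraction:
L_src = 10·log₁₀(10^(60.6/10) − 10^(57.7/10)) = 10·log₁₀(559300) = 57.5 dB SPL.

57.5 dB SPL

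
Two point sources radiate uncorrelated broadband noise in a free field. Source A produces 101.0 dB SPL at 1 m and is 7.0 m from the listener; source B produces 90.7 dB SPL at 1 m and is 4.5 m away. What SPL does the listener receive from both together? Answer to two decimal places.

84.98 dB SPL

At the listener: L_A = 101.0 − 20·log₁₀(7.0) = 84.098 dB; L_B = 90.7 − 20·log₁₀(4.5) = 77.636 dB.
Combined: 10·log₁₀(10^(84.098/10)+10^(77.636/10)) = 84.98 dB SPL.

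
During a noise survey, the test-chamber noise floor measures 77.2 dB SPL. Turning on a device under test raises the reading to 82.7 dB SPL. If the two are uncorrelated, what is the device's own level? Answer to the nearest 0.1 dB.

81.3 dB SPL

Background correction is a power subtraction:
L_src = 10·log₁₀(10^(82.7/10) − 10^(77.2/10)) = 10·log₁₀(133700000) = 81.3 dB SPL.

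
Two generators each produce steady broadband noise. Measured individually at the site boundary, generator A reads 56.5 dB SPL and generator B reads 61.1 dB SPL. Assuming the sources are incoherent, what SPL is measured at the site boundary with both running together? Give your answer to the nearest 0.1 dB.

62.4 dB SPL

Uncorrelated sources add in intensity (power), not in dB.
L_total = 10·log₁₀(10^(56.5/10) + 10^(61.1/10)) = 10·log₁₀(1735000) = 62.4 dB SPL.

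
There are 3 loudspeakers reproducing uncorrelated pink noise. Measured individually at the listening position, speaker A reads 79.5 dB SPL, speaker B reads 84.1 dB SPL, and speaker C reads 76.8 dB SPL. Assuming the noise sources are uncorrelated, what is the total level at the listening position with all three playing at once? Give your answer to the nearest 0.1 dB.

Incoherent sources sum as intensities:
L_total = 10·log₁₀(10^(79.5/10) + 10^(84.1/10) + 10^(76.8/10)) = 10·log₁₀(394000000) = 86.0 dB SPL.

86.0 dB SPL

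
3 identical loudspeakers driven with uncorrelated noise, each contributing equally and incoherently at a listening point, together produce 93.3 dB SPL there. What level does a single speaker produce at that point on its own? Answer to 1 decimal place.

3 equal incoherent sources add 10·log₁₀(3) = 4.77 dB over one source.
L_one = 93.3 − 4.77 = 88.5 dB SPL.

88.5 dB SPL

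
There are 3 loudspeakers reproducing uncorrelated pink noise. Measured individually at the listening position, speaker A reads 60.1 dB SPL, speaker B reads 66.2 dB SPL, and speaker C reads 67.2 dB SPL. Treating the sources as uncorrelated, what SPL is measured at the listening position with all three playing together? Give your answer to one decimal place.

70.2 dB SPL

Uncorrelated sources add in intensity (power), not in dB.
L_total = 10·log₁₀(10^(60.1/10) + 10^(66.2/10) + 10^(67.2/10)) = 10·log₁₀(10440000) = 70.2 dB SPL.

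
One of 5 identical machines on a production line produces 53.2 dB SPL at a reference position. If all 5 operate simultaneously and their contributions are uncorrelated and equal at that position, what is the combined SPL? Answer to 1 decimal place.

60.2 dB SPL

5 equal incoherent sources raise the level by 10·log₁₀(5) = 6.99 dB.
L_total = 53.2 + 6.99 = 60.2 dB SPL.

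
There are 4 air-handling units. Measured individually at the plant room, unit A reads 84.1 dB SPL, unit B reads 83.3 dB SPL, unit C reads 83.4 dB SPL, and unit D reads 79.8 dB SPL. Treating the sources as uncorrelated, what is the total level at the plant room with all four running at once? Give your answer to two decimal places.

88.95 dB SPL

Add the sources as powers (linear), then convert back to dB:
L_total = 10·log₁₀(10^(84.1/10) + 10^(83.3/10) + 10^(83.4/10) + 10^(79.8/10)) = 10·log₁₀(785100000) = 88.95 dB SPL.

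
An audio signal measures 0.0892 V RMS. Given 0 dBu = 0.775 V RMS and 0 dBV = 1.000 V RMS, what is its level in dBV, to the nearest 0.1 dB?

dBV = 20·log₁₀(V / 1.000 V).
20·log₁₀(0.0892/1.000) = -21.0 dBV.

-21.0 dBV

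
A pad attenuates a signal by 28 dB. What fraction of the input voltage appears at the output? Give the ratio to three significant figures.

Voltage ratio = 10^(dB/20).
10^(-28/20) = 10^(-1.400) = 0.0398.

0.0398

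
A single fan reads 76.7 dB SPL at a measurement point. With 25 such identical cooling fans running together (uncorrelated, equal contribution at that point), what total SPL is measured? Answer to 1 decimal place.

25 equal incoherent sources raise the level by 10·log₁₀(25) = 13.98 dB.
L_total = 76.7 + 13.98 = 90.7 dB SPL.

90.7 dB SPL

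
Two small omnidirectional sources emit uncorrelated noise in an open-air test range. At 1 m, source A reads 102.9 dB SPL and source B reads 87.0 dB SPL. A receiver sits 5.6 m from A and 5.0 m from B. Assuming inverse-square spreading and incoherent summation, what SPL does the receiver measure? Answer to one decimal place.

At the listener: L_A = 102.9 − 20·log₁₀(5.6) = 87.94 dB; L_B = 87.0 − 20·log₁₀(5.0) = 73.02 dB.
Combined: 10·log₁₀(10^(87.94/10)+10^(73.02/10)) = 88.1 dB SPL.

88.1 dB SPL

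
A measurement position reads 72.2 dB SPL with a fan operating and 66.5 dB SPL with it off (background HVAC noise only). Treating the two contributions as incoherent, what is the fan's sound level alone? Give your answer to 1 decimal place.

70.8 dB SPL

Subtract intensities: L_src = 10·log₁₀(10^(L_total/10) − 10^(L_bg/10)).
L_src = 10·log₁₀(10^(72.2/10) − 10^(66.5/10)) = 10·log₁₀(12130000) = 70.8 dB SPL.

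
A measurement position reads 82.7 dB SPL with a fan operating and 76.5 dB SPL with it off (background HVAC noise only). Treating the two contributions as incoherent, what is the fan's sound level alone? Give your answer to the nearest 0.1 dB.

Remove the background by subtracting linear intensities:
L_src = 10·log₁₀(10^(82.7/10) − 10^(76.5/10)) = 10·log₁₀(141500000) = 81.5 dB SPL.

81.5 dB SPL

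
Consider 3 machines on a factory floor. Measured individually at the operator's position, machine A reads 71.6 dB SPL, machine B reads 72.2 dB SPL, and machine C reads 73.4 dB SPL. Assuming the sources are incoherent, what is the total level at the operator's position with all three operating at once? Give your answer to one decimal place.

77.2 dB SPL

Incoherent sources sum as intensities:
L_total = 10·log₁₀(10^(71.6/10) + 10^(72.2/10) + 10^(73.4/10)) = 10·log₁₀(52930000) = 77.2 dB SPL.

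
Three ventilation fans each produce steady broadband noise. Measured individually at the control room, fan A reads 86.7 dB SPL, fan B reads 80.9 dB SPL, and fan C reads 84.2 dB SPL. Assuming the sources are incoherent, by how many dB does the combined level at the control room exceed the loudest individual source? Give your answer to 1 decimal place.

2.6 dB

Add the sources as powers (linear), then convert back to dB:
L_total = 10·log₁₀(10^(86.7/10) + 10^(80.9/10) + 10^(84.2/10)) = 89.31 dB SPL.
Excess over the loudest (86.7 dB): 89.31 − 86.7 = 2.6 dB.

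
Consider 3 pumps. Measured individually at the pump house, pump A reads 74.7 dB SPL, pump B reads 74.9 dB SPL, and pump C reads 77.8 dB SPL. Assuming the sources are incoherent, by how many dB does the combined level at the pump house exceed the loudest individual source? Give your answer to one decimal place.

Add the sources as powers (linear), then convert back to dB:
L_total = 10·log₁₀(10^(74.7/10) + 10^(74.9/10) + 10^(77.8/10)) = 80.82 dB SPL.
Excess over the loudest (77.8 dB): 80.82 − 77.8 = 3.0 dB.

3.0 dB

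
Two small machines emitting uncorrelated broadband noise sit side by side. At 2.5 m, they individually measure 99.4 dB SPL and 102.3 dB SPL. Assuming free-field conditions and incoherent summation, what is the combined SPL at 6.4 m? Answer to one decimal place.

Combined at 2.5 m: 10·log₁₀(10^(99.4/10)+10^(102.3/10)) = 104.10 dB SPL.
Then apply −20·log₁₀(6.4/2.5) = -8.16 dB → 95.9 dB SPL.

95.9 dB SPL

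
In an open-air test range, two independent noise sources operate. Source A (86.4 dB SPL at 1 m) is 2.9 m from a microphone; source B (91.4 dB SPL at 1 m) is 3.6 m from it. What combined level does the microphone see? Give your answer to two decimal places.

82.00 dB SPL

At the listener: L_A = 86.4 − 20·log₁₀(2.9) = 77.152 dB; L_B = 91.4 − 20·log₁₀(3.6) = 80.274 dB.
Combined: 10·log₁₀(10^(77.152/10)+10^(80.274/10)) = 82.00 dB SPL.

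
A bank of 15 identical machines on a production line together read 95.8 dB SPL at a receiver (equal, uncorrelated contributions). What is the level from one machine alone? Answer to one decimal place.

15 equal incoherent sources add 10·log₁₀(15) = 11.76 dB over one source.
L_one = 95.8 − 11.76 = 84.0 dB SPL.

84.0 dB SPL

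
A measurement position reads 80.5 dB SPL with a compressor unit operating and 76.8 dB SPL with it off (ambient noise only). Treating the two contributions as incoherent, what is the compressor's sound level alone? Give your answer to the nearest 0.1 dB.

Background correction is a power subtraction:
L_src = 10·log₁₀(10^(80.5/10) − 10^(76.8/10)) = 10·log₁₀(64340000) = 78.1 dB SPL.

78.1 dB SPL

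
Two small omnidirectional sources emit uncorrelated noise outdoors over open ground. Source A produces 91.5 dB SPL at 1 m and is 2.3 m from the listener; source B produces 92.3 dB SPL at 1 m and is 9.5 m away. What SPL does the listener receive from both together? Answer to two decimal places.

At the listener: L_A = 91.5 − 20·log₁₀(2.3) = 84.265 dB; L_B = 92.3 − 20·log₁₀(9.5) = 72.746 dB.
Combined: 10·log₁₀(10^(84.265/10)+10^(72.746/10)) = 84.56 dB SPL.

84.56 dB SPL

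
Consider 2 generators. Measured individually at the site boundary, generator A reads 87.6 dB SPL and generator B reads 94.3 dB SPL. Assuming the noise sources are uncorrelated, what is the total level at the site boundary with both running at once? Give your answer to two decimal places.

95.14 dB SPL

Uncorrelated sources add in intensity (power), not in dB.
L_total = 10·log₁₀(10^(87.6/10) + 10^(94.3/10)) = 10·log₁₀(3267000000) = 95.14 dB SPL.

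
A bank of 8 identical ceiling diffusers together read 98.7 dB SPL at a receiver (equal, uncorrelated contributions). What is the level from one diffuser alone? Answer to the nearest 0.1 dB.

89.7 dB SPL

8 equal incoherent sources add 10·log₁₀(8) = 9.03 dB over one source.
L_one = 98.7 − 9.03 = 89.7 dB SPL.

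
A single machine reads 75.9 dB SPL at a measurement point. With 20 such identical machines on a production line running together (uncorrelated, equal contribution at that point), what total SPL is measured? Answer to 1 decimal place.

20 equal incoherent sources raise the level by 10·log₁₀(20) = 13.01 dB.
L_total = 75.9 + 13.01 = 88.9 dB SPL.

88.9 dB SPL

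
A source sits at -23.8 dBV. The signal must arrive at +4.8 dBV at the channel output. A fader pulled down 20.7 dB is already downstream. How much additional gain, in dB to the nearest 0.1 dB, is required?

49.3 dB

The required make-up gain is the shortfall in the dB sum.
G = +4.8 − (-23.8) + 20.7 = 49.3 dB.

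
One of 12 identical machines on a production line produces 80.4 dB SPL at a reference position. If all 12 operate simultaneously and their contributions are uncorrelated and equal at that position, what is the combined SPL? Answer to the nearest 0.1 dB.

12 equal incoherent sources raise the level by 10·log₁₀(12) = 10.79 dB.
L_total = 80.4 + 10.79 = 91.2 dB SPL.

91.2 dB SPL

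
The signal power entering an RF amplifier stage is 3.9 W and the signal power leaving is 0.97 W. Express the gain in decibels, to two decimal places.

For a power ratio, dB = 10·log₁₀(P₂/P₁).
10·log₁₀(0.97/3.9) = 10·log₁₀(0.2487) = -6.04 dB.

-6.04 dB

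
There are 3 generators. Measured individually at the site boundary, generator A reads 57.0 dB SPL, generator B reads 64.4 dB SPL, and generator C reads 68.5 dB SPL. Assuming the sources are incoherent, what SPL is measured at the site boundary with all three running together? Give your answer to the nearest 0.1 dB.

Incoherent sources sum as intensities:
L_total = 10·log₁₀(10^(57.0/10) + 10^(64.4/10) + 10^(68.5/10)) = 10·log₁₀(10330000) = 70.1 dB SPL.

70.1 dB SPL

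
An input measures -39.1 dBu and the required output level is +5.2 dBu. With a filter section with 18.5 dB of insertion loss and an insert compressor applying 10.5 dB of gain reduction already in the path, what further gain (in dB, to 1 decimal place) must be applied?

73.3 dB

The required make-up gain is the shortfall in the dB sum.
G = +5.2 − (-39.1) + 18.5 + 10.5 = 73.3 dB.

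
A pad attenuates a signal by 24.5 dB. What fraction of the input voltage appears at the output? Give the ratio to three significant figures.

Voltage ratio = 10^(dB/20).
10^(-24.5/20) = 10^(-1.225) = 0.0596.

0.0596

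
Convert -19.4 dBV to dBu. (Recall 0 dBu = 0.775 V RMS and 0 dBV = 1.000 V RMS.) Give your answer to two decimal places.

The offset between the scales is 20·log₁₀(0.775/1.000) = −2.214 dB.
So dBu = -19.4 + 2.214 = -17.19 dBu.

-17.19 dBu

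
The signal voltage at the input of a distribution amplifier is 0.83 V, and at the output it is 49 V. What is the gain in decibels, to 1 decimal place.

35.4 dB

Voltage is an amplitude quantity, so gain = 20·log₁₀(V_out/V_in).
20·log₁₀(49/0.83) = 20·log₁₀(59.04) = 35.4 dB.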